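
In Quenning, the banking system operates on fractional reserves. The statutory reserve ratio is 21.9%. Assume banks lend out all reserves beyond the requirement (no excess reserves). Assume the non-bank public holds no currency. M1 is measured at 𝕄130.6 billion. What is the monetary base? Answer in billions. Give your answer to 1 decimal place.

With no currency drain and no excess reserves, the money multiplier is m = 1/rr = 1/0.219 ≈ 4.56621.
The monetary base is MB = M / m = 130.6 / 4.56621 ≈ 28.6014 billion.

𝕄28.6 billion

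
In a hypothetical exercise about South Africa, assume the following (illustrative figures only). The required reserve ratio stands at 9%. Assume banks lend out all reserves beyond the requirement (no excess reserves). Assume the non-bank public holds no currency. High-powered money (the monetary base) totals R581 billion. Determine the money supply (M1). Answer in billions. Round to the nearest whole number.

With no currency drain or excess reserves, the money multiplier is m = 1/rr = 1/0.09 ≈ 11.1111.
Money supply M = m × MB = 11.1111 × 581 = 6455.5491 billion.

R6456 billion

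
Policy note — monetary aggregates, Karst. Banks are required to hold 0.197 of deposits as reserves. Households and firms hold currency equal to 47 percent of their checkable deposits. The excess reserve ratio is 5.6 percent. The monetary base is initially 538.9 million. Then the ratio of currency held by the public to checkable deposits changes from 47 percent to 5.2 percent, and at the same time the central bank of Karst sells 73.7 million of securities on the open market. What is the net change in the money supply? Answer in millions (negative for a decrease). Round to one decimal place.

508.9 million

Before: m₁ = (1 + 0.47) / (0.197 + 0.056 + 0.47) ≈ 2.03320, MB₁ = 538.9, so M₁ = 2.03320 × 538.9 ≈ 1095.6915 million.
After: m₂ = (1 + 0.052) / (0.197 + 0.056 + 0.052) ≈ 3.44918, MB₂ = 538.9 − 73.7 = 465.2, so M₂ = 3.44918 × 465.2 ≈ 1604.5585 million.
ΔM = M₂ − M₁ = 1604.5585 − 1095.6915 = 508.867 million.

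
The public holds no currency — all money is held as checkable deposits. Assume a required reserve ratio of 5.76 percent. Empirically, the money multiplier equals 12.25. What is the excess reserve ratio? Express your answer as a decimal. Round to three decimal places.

0.024

Using m = 12.25. Since m = (1 + c)/(c + rr + e), the denominator satisfies c + rr + e = (1 + c)/m = (1 + 0) / 12.25 ≈ 0.081633.
With c = 0 and rr = 0.0576, the excess reserve ratio is 0.081633 − 0 − 0.0576 = 0.024033.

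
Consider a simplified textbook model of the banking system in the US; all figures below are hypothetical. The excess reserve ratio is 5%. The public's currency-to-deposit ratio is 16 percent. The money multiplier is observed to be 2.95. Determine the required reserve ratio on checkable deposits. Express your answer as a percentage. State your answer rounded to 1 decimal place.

18.3%

Using m = 2.95. Since m = (1 + c)/(c + rr + e), the denominator satisfies c + rr + e = (1 + c)/m = (1 + 0.16) / 2.95 ≈ 0.393220.
With c = 0.16 and e = 0.05, the required reserve ratio on checkable deposits is 0.393220 − 0.16 − 0.05 = 0.18322.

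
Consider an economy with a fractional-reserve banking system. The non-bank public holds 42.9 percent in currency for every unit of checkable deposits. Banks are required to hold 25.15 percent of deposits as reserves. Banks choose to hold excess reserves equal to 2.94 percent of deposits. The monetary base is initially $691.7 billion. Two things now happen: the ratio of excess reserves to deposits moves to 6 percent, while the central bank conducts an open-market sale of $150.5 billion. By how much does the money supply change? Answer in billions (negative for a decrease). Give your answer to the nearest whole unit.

Before: m₁ = (1 + 0.429) / (0.2515 + 0.0294 + 0.429) ≈ 2.0130, MB₁ = 691.7, so M₁ = 2.0130 × 691.7 = 1392.3921 billion.
After: m₂ = (1 + 0.429) / (0.2515 + 0.06 + 0.429) ≈ 1.9298, MB₂ = 691.7 − 150.5 = 541.2, so M₂ = 1.9298 × 541.2 ≈ 1044.4078 billion.
ΔM = M₂ − M₁ = 1044.4078 − 1392.3921 = -347.9843 billion.

-348 billion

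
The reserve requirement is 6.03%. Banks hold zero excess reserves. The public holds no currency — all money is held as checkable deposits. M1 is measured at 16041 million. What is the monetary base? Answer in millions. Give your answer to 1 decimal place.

With no currency drain and no excess reserves, the money multiplier is m = 1/rr = 1/0.0603 ≈ 16.5837479.
The monetary base is MB = M / m = 16041 / 16.5837479 ≈ 967.2723 million.

967.3 million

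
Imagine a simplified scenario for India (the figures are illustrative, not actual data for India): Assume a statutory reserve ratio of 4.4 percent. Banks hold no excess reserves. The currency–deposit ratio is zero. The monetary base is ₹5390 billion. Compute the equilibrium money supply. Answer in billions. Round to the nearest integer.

₹122500 billion

With no currency drain or excess reserves, the money multiplier is m = 1/rr = 1/0.044 ≈ 22.72727.
Money supply M = m × MB = 22.72727 × 5390 = 122499.9853 billion.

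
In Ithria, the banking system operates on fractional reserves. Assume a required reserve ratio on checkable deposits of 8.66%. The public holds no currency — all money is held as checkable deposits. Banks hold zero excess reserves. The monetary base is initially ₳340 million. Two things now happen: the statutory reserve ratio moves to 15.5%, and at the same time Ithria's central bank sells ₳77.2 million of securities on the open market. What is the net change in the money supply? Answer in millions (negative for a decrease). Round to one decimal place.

-2230.6 million

Before: m₁ = 1 / (0.0866) ≈ 11.54734, MB₁ = 340, so M₁ = 11.54734 × 340 = 3926.0956 million.
After: m₂ = 1 / (0.155) ≈ 6.45161, MB₂ = 340 − 77.2 = 262.8, so M₂ = 6.45161 × 262.8 ≈ 1695.4831 million.
ΔM = M₂ − M₁ = 1695.4831 − 3926.0956 = -2230.6125 million.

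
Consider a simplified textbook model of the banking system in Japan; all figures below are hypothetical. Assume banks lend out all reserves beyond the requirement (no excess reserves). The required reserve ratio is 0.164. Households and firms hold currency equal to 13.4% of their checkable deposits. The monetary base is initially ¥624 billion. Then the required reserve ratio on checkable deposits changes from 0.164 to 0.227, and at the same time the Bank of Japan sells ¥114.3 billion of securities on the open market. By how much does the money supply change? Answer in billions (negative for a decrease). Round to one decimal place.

-773.4 billion

Before: m₁ = (1 + 0.134) / (0.164 + 0.134) ≈ 3.80537, MB₁ = 624, so M₁ = 3.80537 × 624 ≈ 2374.5509 billion.
After: m₂ = (1 + 0.134) / (0.227 + 0.134) ≈ 3.14127, MB₂ = 624 − 114.3 = 509.7, so M₂ = 3.14127 × 509.7 ≈ 1601.1053 billion.
ΔM = M₂ − M₁ = 1601.1053 − 2374.5509 = -773.4456 billion.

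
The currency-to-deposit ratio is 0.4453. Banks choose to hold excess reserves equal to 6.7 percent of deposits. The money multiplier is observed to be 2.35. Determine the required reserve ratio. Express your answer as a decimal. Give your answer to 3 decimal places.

Using m = 2.35. Since m = (1 + c)/(c + rr + e), the denominator satisfies c + rr + e = (1 + c)/m = (1 + 0.4453) / 2.35 ≈ 0.615021.
With c = 0.4453 and e = 0.067, the required reserve ratio is 0.615021 − 0.4453 − 0.067 = 0.102721.

0.103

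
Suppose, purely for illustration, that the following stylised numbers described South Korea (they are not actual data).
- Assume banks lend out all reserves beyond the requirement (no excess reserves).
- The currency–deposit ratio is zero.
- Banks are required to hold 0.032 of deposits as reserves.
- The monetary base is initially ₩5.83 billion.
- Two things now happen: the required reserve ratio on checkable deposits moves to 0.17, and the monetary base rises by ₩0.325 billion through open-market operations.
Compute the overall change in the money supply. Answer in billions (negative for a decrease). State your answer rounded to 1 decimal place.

-146.0 billion

Before: m₁ = 1 / (0.032) = 31.25, MB₁ = 5.83, so M₁ = 31.25 × 5.83 = 182.1875 billion.
After: m₂ = 1 / (0.17) ≈ 5.8824, MB₂ = 5.83 + 0.325 = 6.155, so M₂ = 5.8824 × 6.155 ≈ 36.2062 billion.
ΔM = M₂ − M₁ = 36.2062 − 182.1875 = -145.9813 billion.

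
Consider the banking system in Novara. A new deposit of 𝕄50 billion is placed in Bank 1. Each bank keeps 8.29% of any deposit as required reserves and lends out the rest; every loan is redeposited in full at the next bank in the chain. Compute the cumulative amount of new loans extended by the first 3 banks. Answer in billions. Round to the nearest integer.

Bank i lends (1 − rr)^i of the original deposit: Bank 1 lends 50·0.9171 = 45.8550, Bank 2 lends 50·0.9171² ≈ 42.0536, and so on.
Summing a geometric series: total = 50·[0.9171·(1 − 0.9171^3) / (1 − 0.9171)] ≈ 126.4760 billion.

𝕄126 billion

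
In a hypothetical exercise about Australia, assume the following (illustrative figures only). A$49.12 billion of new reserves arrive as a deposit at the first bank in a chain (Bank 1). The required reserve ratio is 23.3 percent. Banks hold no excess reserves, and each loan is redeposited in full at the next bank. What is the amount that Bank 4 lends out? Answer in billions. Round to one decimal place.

A$17.0 billion

Each bank lends a fraction (1 − rr) = 0.7670 of the deposit it receives, so Bank 4 receives 49.12·0.7670^3 and lends 49.12·0.7670^4 ≈ 16.9996 billion.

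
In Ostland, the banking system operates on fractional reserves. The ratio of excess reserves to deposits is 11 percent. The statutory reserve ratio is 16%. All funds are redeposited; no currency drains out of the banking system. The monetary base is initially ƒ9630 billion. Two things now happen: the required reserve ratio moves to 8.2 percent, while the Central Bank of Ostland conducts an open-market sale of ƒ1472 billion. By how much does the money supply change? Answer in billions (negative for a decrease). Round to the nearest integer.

ƒ6823 billion

Before: m₁ = 1 / (0.16 + 0.11) ≈ 3.70370, MB₁ = 9630, so M₁ = 3.70370 × 9630 = 35666.631 billion.
After: m₂ = 1 / (0.082 + 0.11) ≈ 5.20833, MB₂ = 9630 − 1472 = 8158, so M₂ = 5.20833 × 8158 ≈ 42489.5561 billion.
ΔM = M₂ − M₁ = 42489.5561 − 35666.631 = 6822.9251 billion.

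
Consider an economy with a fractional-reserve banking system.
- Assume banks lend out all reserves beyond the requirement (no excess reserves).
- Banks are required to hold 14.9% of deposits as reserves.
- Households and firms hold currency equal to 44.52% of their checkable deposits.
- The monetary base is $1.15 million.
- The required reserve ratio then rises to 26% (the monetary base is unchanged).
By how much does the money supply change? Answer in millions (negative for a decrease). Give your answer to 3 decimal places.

Initially m₁ = (1 + 0.4452) / (0.149 + 0.4452) ≈ 2.43218, so M₁ = 2.43218 × 1.15 ≈ 2.797 million.
After the change m₂ = (1 + 0.4452) / (0.26 + 0.4452) ≈ 2.04935, so M₂ = 2.04935 × 1.15 ≈ 2.3568 million.
ΔM = M₂ − M₁ = 2.3568 − 2.797 = -0.4402 million.

-0.440 million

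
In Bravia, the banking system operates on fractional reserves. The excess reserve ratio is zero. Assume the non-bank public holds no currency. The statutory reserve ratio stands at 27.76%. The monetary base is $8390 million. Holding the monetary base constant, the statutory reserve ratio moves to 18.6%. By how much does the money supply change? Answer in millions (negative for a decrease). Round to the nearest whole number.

$14884 million

Initially m₁ = 1 / (0.2776) ≈ 3.60231, so M₁ = 3.60231 × 8390 = 30223.3809 million.
After the change m₂ = 1 / (0.186) ≈ 5.37634, so M₂ = 5.37634 × 8390 = 45107.4926 million.
ΔM = M₂ − M₁ = 45107.4926 − 30223.3809 = 14884.1117 million.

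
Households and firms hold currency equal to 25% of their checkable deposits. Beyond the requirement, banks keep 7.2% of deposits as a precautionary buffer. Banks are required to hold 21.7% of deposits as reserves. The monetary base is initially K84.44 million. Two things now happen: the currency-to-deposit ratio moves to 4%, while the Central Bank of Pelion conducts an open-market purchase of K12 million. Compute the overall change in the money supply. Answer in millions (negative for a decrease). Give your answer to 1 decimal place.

K109.0 million

Before: m₁ = (1 + 0.25) / (0.217 + 0.072 + 0.25) ≈ 2.3191, MB₁ = 84.44, so M₁ = 2.3191 × 84.44 ≈ 195.8248 million.
After: m₂ = (1 + 0.04) / (0.217 + 0.072 + 0.04) ≈ 3.1611, MB₂ = 84.44 + 12 = 96.44, so M₂ = 3.1611 × 96.44 ≈ 304.8565 million.
ΔM = M₂ − M₁ = 304.8565 − 195.8248 = 109.0317 million.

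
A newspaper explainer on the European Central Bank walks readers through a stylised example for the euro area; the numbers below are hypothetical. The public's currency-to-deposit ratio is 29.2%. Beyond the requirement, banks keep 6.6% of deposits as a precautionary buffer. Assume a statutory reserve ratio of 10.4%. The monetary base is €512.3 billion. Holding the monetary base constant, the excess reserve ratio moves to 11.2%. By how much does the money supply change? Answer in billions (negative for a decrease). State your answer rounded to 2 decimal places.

Initially m₁ = (1 + 0.292) / (0.104 + 0.066 + 0.292) ≈ 2.796537, so M₁ = 2.796537 × 512.3 ≈ 1432.6659 billion.
After the change m₂ = (1 + 0.292) / (0.104 + 0.112 + 0.292) ≈ 2.543307, so M₂ = 2.543307 × 512.3 ≈ 1302.9362 billion.
ΔM = M₂ − M₁ = 1302.9362 − 1432.6659 = -129.7297 billion.

-129.73 billion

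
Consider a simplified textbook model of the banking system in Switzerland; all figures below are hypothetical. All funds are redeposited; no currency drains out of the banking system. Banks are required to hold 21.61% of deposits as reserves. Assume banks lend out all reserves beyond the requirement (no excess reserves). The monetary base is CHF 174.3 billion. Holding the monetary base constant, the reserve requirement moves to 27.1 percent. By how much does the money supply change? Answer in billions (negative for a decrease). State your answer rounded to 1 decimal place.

-163.4 billion

Initially m₁ = 1 / (0.2161) ≈ 4.62749, so M₁ = 4.62749 × 174.3 ≈ 806.5715 billion.
After the change m₂ = 1 / (0.271) ≈ 3.69004, so M₂ = 3.69004 × 174.3 ≈ 643.174 billion.
ΔM = M₂ − M₁ = 643.174 − 806.5715 = -163.3975 billion.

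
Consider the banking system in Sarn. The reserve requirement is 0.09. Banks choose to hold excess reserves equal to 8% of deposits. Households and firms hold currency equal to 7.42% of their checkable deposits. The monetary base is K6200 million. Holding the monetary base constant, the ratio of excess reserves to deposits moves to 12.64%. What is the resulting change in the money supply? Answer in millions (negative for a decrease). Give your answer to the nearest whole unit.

Initially m₁ = (1 + 0.0742) / (0.09 + 0.08 + 0.0742) ≈ 4.39885, so M₁ = 4.39885 × 6200 = 27272.87 million.
After the change m₂ = (1 + 0.0742) / (0.09 + 0.1264 + 0.0742) ≈ 3.69649, so M₂ = 3.69649 × 6200 = 22918.238 million.
ΔM = M₂ − M₁ = 22918.238 − 27272.87 = -4354.632 million.

-4355 million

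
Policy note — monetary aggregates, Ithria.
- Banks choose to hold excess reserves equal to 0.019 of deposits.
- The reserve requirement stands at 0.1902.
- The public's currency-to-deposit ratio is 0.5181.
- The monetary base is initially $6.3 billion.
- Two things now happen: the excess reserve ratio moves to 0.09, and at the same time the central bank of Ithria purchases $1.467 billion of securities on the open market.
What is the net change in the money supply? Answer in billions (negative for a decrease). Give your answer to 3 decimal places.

$1.620 billion

Before: m₁ = (1 + 0.5181) / (0.1902 + 0.019 + 0.5181) ≈ 2.08731, MB₁ = 6.3, so M₁ = 2.08731 × 6.3 ≈ 13.1501 billion.
After: m₂ = (1 + 0.5181) / (0.1902 + 0.09 + 0.5181) ≈ 1.90167, MB₂ = 6.3 + 1.467 = 7.767, so M₂ = 1.90167 × 7.767 ≈ 14.7703 billion.
ΔM = M₂ − M₁ = 14.7703 − 13.1501 = 1.6202 billion.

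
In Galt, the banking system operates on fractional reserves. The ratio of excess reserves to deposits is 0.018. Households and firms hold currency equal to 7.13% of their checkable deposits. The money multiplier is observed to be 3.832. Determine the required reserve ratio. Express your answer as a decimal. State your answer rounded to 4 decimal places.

0.1903

Using m = 3.832. Since m = (1 + c)/(c + rr + e), the denominator satisfies c + rr + e = (1 + c)/m = (1 + 0.0713) / 3.832 ≈ 0.279567.
With c = 0.0713 and e = 0.018, the required reserve ratio is 0.279567 − 0.0713 − 0.018 = 0.190267.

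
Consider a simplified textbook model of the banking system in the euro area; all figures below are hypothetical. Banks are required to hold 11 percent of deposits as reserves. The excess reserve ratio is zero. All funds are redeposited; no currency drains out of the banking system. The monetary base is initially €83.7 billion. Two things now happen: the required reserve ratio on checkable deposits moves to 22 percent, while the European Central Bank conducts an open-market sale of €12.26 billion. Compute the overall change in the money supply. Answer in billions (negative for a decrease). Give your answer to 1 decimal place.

Before: m₁ = 1 / (0.11) ≈ 9.0909, MB₁ = 83.7, so M₁ = 9.0909 × 83.7 ≈ 760.9083 billion.
After: m₂ = 1 / (0.22) ≈ 4.5455, MB₂ = 83.7 − 12.26 = 71.44, so M₂ = 4.5455 × 71.44 ≈ 324.7305 billion.
ΔM = M₂ − M₁ = 324.7305 − 760.9083 = -436.1778 billion.

-436.2 billion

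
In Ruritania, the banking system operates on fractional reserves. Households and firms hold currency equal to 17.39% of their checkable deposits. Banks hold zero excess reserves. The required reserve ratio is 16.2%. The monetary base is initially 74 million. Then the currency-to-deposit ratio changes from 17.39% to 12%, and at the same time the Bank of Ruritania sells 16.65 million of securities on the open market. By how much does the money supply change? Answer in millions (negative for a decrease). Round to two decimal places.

Before: m₁ = (1 + 0.1739) / (0.162 + 0.1739) ≈ 3.49479, MB₁ = 74, so M₁ = 3.49479 × 74 ≈ 258.6145 million.
After: m₂ = (1 + 0.12) / (0.162 + 0.12) ≈ 3.97163, MB₂ = 74 − 16.65 = 57.35, so M₂ = 3.97163 × 57.35 ≈ 227.773 million.
ΔM = M₂ − M₁ = 227.773 − 258.6145 = -30.8415 million.

-30.84 million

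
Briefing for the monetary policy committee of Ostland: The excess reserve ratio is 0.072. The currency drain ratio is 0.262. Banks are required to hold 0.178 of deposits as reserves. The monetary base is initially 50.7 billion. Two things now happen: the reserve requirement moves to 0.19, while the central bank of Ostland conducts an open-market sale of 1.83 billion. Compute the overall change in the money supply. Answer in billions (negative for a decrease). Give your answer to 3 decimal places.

Before: m₁ = (1 + 0.262) / (0.178 + 0.072 + 0.262) ≈ 2.464844, MB₁ = 50.7, so M₁ = 2.464844 × 50.7 ≈ 124.9676 billion.
After: m₂ = (1 + 0.262) / (0.19 + 0.072 + 0.262) ≈ 2.408397, MB₂ = 50.7 − 1.83 = 48.87, so M₂ = 2.408397 × 48.87 ≈ 117.6984 billion.
ΔM = M₂ − M₁ = 117.6984 − 124.9676 = -7.2692 billion.

-7.269 billion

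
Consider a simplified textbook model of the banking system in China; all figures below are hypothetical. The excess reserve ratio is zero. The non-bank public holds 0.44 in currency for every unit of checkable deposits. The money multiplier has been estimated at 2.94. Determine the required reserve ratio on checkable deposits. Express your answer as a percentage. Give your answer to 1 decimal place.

5.0%

Using m = 2.94. Since m = (1 + c)/(c + rr + e), the denominator satisfies c + rr + e = (1 + c)/m = (1 + 0.44) / 2.94 ≈ 0.489796.
With c = 0.44 and e = 0, the required reserve ratio on checkable deposits is 0.489796 − 0.44 − 0 = 0.049796.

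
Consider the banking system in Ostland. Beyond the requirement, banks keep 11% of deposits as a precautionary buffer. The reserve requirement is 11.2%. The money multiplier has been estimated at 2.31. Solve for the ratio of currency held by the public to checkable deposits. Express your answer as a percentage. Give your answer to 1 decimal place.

Using m = 2.31. From m = (1 + c)/(c + rr + e), rearranging gives 1 + c = m·(c + rr + e), so c·(1 − m) = m·(rr + e) − 1.
Hence c = [m·(rr + e) − 1]/(1 − m) = [2.31 × (0.112 + 0.11) − 1] / (1 − 2.31) ≈ 0.371893.

37.2%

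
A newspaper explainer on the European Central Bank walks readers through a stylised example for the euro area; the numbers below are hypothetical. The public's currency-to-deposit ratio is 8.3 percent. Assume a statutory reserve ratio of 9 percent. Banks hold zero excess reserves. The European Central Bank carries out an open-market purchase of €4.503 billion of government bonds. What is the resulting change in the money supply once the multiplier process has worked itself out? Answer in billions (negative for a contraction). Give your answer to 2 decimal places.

The money multiplier is m = (1 + c) / (rr + c) = (1 + 0.083) / (0.09 + 0.083) ≈ 6.2601.
The purchase adds 4.503 billion of base, so ΔM = m × ΔMB = 6.2601 × (+4.503) ≈ 28.1892 billion.

€28.19 billion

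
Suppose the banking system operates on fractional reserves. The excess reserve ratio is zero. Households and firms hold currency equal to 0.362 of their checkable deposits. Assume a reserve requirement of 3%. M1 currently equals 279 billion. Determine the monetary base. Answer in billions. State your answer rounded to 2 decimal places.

80.30 billion

The money multiplier is m = (1 + c) / (rr + c) = (1 + 0.362) / (0.03 + 0.362) ≈ 3.474490.
MB = M / m = 279 / 3.474490 ≈ 80.2996 billion.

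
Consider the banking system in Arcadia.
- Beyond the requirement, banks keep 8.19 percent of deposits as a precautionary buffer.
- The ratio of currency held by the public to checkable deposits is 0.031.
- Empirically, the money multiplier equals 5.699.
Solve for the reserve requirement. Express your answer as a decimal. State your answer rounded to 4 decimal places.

Using m = 5.699. Since m = (1 + c)/(c + rr + e), the denominator satisfies c + rr + e = (1 + c)/m = (1 + 0.031) / 5.699 ≈ 0.180909.
With c = 0.031 and e = 0.0819, the reserve requirement is 0.180909 − 0.031 − 0.0819 = 0.068009.

0.0680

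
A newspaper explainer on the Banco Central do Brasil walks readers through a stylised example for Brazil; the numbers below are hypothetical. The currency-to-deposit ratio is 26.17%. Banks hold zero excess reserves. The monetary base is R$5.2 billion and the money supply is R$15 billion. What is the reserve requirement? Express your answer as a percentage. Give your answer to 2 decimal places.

Using m = M/MB = 15/5.2 ≈ 2.884615. Since m = (1 + c)/(c + rr + e), the denominator satisfies c + rr + e = (1 + c)/m = (1 + 0.2617) / 2.884615 ≈ 0.437389.
With c = 0.2617 and e = 0, the reserve requirement is 0.437389 − 0.2617 − 0 = 0.175689.

17.57%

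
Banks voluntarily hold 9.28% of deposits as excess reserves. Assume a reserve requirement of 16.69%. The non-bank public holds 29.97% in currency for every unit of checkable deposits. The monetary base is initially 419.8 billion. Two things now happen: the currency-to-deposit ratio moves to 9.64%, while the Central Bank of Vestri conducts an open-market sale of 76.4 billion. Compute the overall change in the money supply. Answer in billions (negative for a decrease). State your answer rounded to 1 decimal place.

81.9 billion

Before: m₁ = (1 + 0.2997) / (0.1669 + 0.0928 + 0.2997) ≈ 2.32338, MB₁ = 419.8, so M₁ = 2.32338 × 419.8 ≈ 975.3549 billion.
After: m₂ = (1 + 0.0964) / (0.1669 + 0.0928 + 0.0964) ≈ 3.07891, MB₂ = 419.8 − 76.4 = 343.4, so M₂ = 3.07891 × 343.4 ≈ 1057.2977 billion.
ΔM = M₂ − M₁ = 1057.2977 − 975.3549 = 81.9428 billion.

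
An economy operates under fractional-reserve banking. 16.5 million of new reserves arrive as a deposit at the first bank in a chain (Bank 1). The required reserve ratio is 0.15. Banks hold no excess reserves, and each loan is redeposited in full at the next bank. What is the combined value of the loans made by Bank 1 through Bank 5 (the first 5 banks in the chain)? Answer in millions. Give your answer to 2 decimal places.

52.01 million

Bank i lends (1 − rr)^i of the original deposit: Bank 1 lends 16.5·0.8500 = 14.0250, Bank 2 lends 16.5·0.8500² ≈ 11.9213, and so on.
Summing a geometric series: total = 16.5·[0.8500·(1 − 0.8500^5) / (1 − 0.8500)] ≈ 52.0136 million.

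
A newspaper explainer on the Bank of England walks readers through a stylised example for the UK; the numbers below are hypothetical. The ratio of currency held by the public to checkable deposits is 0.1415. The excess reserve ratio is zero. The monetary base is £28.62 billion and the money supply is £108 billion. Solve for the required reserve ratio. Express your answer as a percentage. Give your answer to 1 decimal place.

16.1%

Using m = M/MB = 108/28.62 ≈ 3.773585. Since m = (1 + c)/(c + rr + e), the denominator satisfies c + rr + e = (1 + c)/m = (1 + 0.1415) / 3.773585 ≈ 0.302497.
With c = 0.1415 and e = 0, the required reserve ratio is 0.302497 − 0.1415 − 0 = 0.160997.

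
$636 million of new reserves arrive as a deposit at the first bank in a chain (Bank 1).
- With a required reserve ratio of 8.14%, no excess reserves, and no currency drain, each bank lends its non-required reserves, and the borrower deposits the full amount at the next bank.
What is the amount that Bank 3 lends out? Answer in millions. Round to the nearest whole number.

Each bank lends a fraction (1 − rr) = 0.9186 of the deposit it receives, so Bank 3 receives 636·0.9186^2 and lends 636·0.9186^3 ≈ 492.9881 million.

$493 million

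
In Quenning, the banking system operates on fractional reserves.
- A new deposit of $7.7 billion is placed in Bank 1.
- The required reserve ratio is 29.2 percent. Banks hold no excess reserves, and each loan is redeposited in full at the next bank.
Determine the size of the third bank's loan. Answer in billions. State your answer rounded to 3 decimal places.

Each bank lends a fraction (1 − rr) = 0.7080 of the deposit it receives, so Bank 3 receives 7.7·0.7080^2 and lends 7.7·0.7080^3 ≈ 2.7327 billion.

$2.733 billion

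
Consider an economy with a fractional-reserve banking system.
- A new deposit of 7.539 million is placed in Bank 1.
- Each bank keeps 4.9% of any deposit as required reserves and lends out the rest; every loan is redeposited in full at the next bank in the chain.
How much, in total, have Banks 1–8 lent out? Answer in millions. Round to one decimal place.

48.4 million

Bank i lends (1 − rr)^i of the original deposit: Bank 1 lends 7.539·0.9510 ≈ 7.1696, Bank 2 lends 7.539·0.9510² ≈ 6.8183, and so on.
Summing a geometric series: total = 7.539·[0.9510·(1 − 0.9510^8) / (1 − 0.9510)] ≈ 48.4272 million.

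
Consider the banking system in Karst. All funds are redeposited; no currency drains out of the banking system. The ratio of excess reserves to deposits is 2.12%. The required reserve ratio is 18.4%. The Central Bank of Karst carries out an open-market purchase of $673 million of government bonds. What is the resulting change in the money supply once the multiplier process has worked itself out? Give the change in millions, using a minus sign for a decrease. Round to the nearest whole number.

$3280 million

The money multiplier is m = 1 / (rr + e) = 1 / (0.184 + 0.0212) ≈ 4.8733.
The purchase adds 673 million of base, so ΔM = m × ΔMB = 4.8733 × (+673) = 3279.7309 million.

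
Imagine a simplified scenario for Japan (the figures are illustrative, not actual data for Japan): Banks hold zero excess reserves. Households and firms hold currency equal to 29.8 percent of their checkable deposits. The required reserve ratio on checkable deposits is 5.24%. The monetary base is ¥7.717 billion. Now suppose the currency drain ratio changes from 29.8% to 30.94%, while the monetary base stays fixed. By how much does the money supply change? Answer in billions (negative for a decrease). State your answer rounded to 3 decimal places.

-0.658 billion

Initially m₁ = (1 + 0.298) / (0.0524 + 0.298) ≈ 3.70434, so M₁ = 3.70434 × 7.717 ≈ 28.5864 billion.
After the change m₂ = (1 + 0.3094) / (0.0524 + 0.3094) ≈ 3.61913, so M₂ = 3.61913 × 7.717 ≈ 27.9288 billion.
ΔM = M₂ − M₁ = 27.9288 − 28.5864 = -0.6576 billion.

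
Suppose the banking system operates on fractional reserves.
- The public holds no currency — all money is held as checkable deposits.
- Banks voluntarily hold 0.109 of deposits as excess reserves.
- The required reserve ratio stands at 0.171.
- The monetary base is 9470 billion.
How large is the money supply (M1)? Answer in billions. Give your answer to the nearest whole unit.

The money multiplier is m = 1 / (rr + e) = 1 / (0.171 + 0.109) ≈ 3.57143.
So M = m × MB = 3.57143 × 9470 = 33821.4421 billion.

33821 billion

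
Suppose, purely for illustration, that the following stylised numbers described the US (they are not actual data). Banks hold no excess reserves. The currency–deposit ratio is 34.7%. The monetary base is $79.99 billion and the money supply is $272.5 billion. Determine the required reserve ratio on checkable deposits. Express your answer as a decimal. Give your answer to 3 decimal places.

Using m = M/MB = 272.5/79.99 ≈ 3.406676. Since m = (1 + c)/(c + rr + e), the denominator satisfies c + rr + e = (1 + c)/m = (1 + 0.347) / 3.406676 ≈ 0.395400.
With c = 0.347 and e = 0, the required reserve ratio on checkable deposits is 0.395400 − 0.347 − 0 = 0.0484.

0.048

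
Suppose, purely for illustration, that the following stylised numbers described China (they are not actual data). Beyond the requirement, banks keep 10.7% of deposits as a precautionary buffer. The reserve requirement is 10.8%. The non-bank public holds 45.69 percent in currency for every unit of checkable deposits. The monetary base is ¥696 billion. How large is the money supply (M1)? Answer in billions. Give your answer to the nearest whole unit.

¥1509 billion

The money multiplier is m = (1 + c) / (rr + e + c) = (1 + 0.4569) / (0.108 + 0.107 + 0.4569) ≈ 2.1683.
So M = m × MB = 2.1683 × 696 = 1509.1368 billion.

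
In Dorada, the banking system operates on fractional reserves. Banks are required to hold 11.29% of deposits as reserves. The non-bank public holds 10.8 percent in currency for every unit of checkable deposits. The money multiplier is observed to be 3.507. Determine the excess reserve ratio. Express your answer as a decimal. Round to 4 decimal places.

0.0950

Using m = 3.507. Since m = (1 + c)/(c + rr + e), the denominator satisfies c + rr + e = (1 + c)/m = (1 + 0.108) / 3.507 ≈ 0.315940.
With c = 0.108 and rr = 0.1129, the excess reserve ratio is 0.315940 − 0.108 − 0.1129 = 0.09504.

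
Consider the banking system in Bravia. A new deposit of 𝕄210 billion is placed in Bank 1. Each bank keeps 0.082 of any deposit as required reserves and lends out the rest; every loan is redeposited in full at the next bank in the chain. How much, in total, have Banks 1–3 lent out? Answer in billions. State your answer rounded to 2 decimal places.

Bank i lends (1 − rr)^i of the original deposit: Bank 1 lends 210·0.9180 = 192.7800, Bank 2 lends 210·0.9180² ≈ 176.9720, and so on.
Summing a geometric series: total = 210·[0.9180·(1 − 0.9180^3) / (1 − 0.9180)] ≈ 532.2124 billion.

𝕄532.21 billion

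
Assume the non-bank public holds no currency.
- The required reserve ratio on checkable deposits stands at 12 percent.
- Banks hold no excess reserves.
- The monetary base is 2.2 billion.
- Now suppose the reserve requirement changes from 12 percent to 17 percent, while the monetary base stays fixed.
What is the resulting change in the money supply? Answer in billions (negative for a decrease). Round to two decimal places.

Initially m₁ = 1 / (0.12) ≈ 8.3333, so M₁ = 8.3333 × 2.2 ≈ 18.3333 billion.
After the change m₂ = 1 / (0.17) ≈ 5.8824, so M₂ = 5.8824 × 2.2 ≈ 12.9413 billion.
ΔM = M₂ − M₁ = 12.9413 − 18.3333 = -5.392 billion.

-5.39 billion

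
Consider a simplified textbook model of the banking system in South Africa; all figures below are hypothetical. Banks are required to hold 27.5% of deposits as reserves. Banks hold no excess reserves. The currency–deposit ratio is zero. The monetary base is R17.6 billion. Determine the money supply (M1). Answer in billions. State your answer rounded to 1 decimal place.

With no currency drain or excess reserves, the money multiplier is m = 1/rr = 1/0.275 ≈ 3.6364.
Money supply M = m × MB = 3.6364 × 17.6 ≈ 64.0006 billion.

R64.0 billion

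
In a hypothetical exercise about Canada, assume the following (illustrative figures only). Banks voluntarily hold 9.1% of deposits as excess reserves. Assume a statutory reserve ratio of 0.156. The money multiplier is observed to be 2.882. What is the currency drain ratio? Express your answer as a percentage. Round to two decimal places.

15.31%

Using m = 2.882. From m = (1 + c)/(c + rr + e), rearranging gives 1 + c = m·(c + rr + e), so c·(1 − m) = m·(rr + e) − 1.
Hence c = [m·(rr + e) − 1]/(1 − m) = [2.882 × (0.156 + 0.091) − 1] / (1 − 2.882) ≈ 0.153106.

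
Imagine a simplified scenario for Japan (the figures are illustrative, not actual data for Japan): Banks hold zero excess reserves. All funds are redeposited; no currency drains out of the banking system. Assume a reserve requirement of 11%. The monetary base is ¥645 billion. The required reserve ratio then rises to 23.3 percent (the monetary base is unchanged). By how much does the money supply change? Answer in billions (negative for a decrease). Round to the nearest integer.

-3095 billion

Initially m₁ = 1 / (0.11) ≈ 9.0909, so M₁ = 9.0909 × 645 = 5863.6305 billion.
After the change m₂ = 1 / (0.233) ≈ 4.2918, so M₂ = 4.2918 × 645 = 2768.211 billion.
ΔM = M₂ − M₁ = 2768.211 − 5863.6305 = -3095.4195 billion.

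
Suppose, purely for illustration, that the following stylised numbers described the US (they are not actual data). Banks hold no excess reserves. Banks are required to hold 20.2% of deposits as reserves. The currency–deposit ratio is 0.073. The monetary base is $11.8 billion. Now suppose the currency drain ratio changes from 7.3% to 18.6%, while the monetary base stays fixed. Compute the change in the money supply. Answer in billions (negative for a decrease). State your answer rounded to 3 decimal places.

-9.972 billion

Initially m₁ = (1 + 0.073) / (0.202 + 0.073) ≈ 3.901818, so M₁ = 3.901818 × 11.8 ≈ 46.0415 billion.
After the change m₂ = (1 + 0.186) / (0.202 + 0.186) ≈ 3.056701, so M₂ = 3.056701 × 11.8 ≈ 36.0691 billion.
ΔM = M₂ − M₁ = 36.0691 − 46.0415 = -9.9724 billion.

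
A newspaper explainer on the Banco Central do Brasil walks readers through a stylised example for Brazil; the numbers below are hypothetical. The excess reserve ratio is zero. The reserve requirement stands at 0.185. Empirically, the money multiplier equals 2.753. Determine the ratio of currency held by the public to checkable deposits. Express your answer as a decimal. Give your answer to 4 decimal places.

0.2799

Using m = 2.753. From m = (1 + c)/(c + rr + e), rearranging gives 1 + c = m·(c + rr + e), so c·(1 − m) = m·(rr + e) − 1.
Hence c = [m·(rr + e) − 1]/(1 − m) = [2.753 × (0.185 + 0) − 1] / (1 − 2.753) ≈ 0.279917.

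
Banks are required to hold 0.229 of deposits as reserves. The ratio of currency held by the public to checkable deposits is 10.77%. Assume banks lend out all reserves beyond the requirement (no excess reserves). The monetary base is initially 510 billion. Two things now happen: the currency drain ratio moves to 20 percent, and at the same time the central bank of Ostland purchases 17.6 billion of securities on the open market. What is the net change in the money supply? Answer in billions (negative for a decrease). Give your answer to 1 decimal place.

-202.0 billion

Before: m₁ = (1 + 0.1077) / (0.229 + 0.1077) ≈ 3.28987, MB₁ = 510, so M₁ = 3.28987 × 510 = 1677.8337 billion.
After: m₂ = (1 + 0.2) / (0.229 + 0.2) ≈ 2.79720, MB₂ = 510 + 17.6 = 527.6, so M₂ = 2.79720 × 527.6 ≈ 1475.8027 billion.
ΔM = M₂ − M₁ = 1475.8027 − 1677.8337 = -202.031 billion.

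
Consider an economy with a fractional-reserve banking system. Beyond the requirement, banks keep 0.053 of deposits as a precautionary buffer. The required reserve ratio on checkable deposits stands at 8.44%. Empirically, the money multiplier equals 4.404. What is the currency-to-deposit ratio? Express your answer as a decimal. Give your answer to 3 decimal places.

0.116

Using m = 4.404. From m = (1 + c)/(c + rr + e), rearranging gives 1 + c = m·(c + rr + e), so c·(1 − m) = m·(rr + e) − 1.
Hence c = [m·(rr + e) − 1]/(1 − m) = [4.404 × (0.0844 + 0.053) − 1] / (1 − 4.404) ≈ 0.116008.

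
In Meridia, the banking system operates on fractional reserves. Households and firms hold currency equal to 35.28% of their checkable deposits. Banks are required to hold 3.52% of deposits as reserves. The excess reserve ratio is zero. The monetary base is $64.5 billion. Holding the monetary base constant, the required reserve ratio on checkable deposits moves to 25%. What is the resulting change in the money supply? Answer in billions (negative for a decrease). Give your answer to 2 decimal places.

-80.14 billion

Initially m₁ = (1 + 0.3528) / (0.0352 + 0.3528) ≈ 3.48660, so M₁ = 3.48660 × 64.5 = 224.8857 billion.
After the change m₂ = (1 + 0.3528) / (0.25 + 0.3528) ≈ 2.24419, so M₂ = 2.24419 × 64.5 ≈ 144.7503 billion.
ΔM = M₂ − M₁ = 144.7503 − 224.8857 = -80.1354 billion.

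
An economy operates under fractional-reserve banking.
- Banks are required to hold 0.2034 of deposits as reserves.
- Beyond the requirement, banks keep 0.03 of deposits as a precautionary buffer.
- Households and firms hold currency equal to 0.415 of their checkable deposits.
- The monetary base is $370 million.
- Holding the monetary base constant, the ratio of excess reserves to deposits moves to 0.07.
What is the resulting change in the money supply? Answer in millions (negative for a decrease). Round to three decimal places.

Initially m₁ = (1 + 0.415) / (0.2034 + 0.03 + 0.415) ≈ 2.1822949, so M₁ = 2.1822949 × 370 ≈ 807.4491 million.
After the change m₂ = (1 + 0.415) / (0.2034 + 0.07 + 0.415) ≈ 2.0554910, so M₂ = 2.0554910 × 370 ≈ 760.5317 million.
ΔM = M₂ − M₁ = 760.5317 − 807.4491 = -46.9174 million.

-46.917 million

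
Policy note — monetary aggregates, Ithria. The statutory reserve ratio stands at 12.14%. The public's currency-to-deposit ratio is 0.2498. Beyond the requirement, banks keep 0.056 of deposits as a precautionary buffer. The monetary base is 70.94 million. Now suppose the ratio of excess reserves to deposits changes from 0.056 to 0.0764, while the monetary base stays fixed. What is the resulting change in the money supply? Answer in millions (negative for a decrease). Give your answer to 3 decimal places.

Initially m₁ = (1 + 0.2498) / (0.1214 + 0.056 + 0.2498) ≈ 2.925562, so M₁ = 2.925562 × 70.94 ≈ 207.5394 million.
After the change m₂ = (1 + 0.2498) / (0.1214 + 0.0764 + 0.2498) ≈ 2.792225, so M₂ = 2.792225 × 70.94 ≈ 198.0804 million.
ΔM = M₂ − M₁ = 198.0804 − 207.5394 = -9.459 million.

-9.459 million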